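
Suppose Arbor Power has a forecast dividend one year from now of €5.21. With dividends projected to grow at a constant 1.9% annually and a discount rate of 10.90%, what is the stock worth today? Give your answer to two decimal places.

Gordon growth model: P₀ = D₁/(r − g), with D₁ = 5.21 given directly.
P₀ = 5.2100 / (0.109 − 0.019) = 5.2100 / 0.09 = 57.8889

€57.89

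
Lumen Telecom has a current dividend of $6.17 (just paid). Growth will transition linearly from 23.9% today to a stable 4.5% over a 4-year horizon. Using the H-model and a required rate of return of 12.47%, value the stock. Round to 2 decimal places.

$110.94

H-model: P₀ = D₀[(1+g_L) + H(g_S−g_L)]/(r−g_L), with H = 4/2 = 2.
P₀ = 6.17 × [(1+0.045) + 2×(0.239−0.045)] / (0.1247−0.045)
   = 6.17 × 1.4330 / 0.0797 = 110.9361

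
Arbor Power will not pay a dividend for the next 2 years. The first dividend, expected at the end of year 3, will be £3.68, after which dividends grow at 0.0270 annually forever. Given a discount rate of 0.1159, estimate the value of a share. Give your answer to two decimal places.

£33.24

Deferred-dividend DDM. At t=2 the remaining stream is a growing perpetuity with first payment D_3 = 3.68.
V_2 = D_3/(r−g) = 3.68/(0.1159−0.027) = 41.3948
P₀ = V_2/(1+r)^2 = 41.3948/(1+0.1159)^2 = 33.2426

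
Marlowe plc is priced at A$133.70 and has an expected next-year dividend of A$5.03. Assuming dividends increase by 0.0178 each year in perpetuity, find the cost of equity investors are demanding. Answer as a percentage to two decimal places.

5.54%

Rearranging the constant-growth DDM: r = D₁/P₀ + g.
r = 5.0300 / 133.70 + 0.0178 = 0.03762 + 0.0178 = 0.05542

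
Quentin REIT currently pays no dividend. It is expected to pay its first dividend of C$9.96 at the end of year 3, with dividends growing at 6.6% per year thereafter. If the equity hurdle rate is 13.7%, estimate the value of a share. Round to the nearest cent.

Deferred-dividend DDM. At t=2 the remaining stream is a growing perpetuity with first payment D_3 = 9.96.
V_2 = D_3/(r−g) = 9.96/(0.137−0.066) = 140.2817
P₀ = V_2/(1+r)^2 = 140.2817/(1+0.137)^2 = 108.5126

C$108.51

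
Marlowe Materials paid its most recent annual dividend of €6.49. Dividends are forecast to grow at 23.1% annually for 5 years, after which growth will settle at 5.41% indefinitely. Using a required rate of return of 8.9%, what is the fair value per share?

€409.36

Two-stage DDM. Project D₁…D_5 at 0.231, terminal growth 0.0541, discount at r = 0.089.
D_1 = 7.9892
D_2 = 9.8347
D_3 = 12.1065
D_4 = 14.9031
D_5 = 18.3457
Terminal value at t=5: TV = D_6/(r−g) = 19.3382/(0.089−0.0541) = 554.1041
P₀ = 7.9892/(1+0.089)^1 + 9.8347/(1+0.089)^2 + 12.1065/(1+0.089)^3 + 14.9031/(1+0.089)^4 + 18.3457/(1+0.089)^5 + 554.1041/(1+0.089)^5 = 409.3644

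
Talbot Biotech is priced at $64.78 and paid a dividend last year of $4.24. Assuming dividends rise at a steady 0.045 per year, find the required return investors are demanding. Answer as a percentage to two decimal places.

Rearranging the constant-growth DDM: r = D₁/P₀ + g.
D₁ = 4.24 × (1 + 0.045) = 4.4308.
r = 4.4308 / 64.78 + 0.045 = 0.06840 + 0.045 = 0.11340

11.34%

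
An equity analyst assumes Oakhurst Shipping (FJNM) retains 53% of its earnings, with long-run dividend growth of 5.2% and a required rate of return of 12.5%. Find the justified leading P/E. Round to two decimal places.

Payout ratio b = 1 − 0.53 = 0.47.
Justified leading P/E = b/(r−g) = 0.47/(0.125−0.052) = 6.4384

6.44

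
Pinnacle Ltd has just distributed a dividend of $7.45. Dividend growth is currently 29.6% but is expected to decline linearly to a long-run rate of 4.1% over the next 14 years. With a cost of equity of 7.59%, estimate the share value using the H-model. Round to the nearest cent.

$603.26

H-model: P₀ = D₀[(1+g_L) + H(g_S−g_L)]/(r−g_L), with H = 14/2 = 7.
P₀ = 7.45 × [(1+0.041) + 7×(0.296−0.041)] / (0.0759−0.041)
   = 7.45 × 2.8260 / 0.0349 = 603.2579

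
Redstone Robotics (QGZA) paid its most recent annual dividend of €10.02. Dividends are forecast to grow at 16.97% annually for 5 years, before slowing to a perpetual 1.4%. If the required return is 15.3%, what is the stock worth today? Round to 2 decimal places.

Two-stage DDM. Project D₁…D_5 at 0.1697, terminal growth 0.014, discount at r = 0.153.
D_1 = 11.7204
D_2 = 13.7093
D_3 = 16.0358
D_4 = 18.7571
D_5 = 21.9402
Terminal value at t=5: TV = D_6/(r−g) = 22.2473/(0.153−0.014) = 160.0528
P₀ = 11.7204/(1+0.153)^1 + 13.7093/(1+0.153)^2 + 16.0358/(1+0.153)^3 + 18.7571/(1+0.153)^4 + 21.9402/(1+0.153)^5 + 160.0528/(1+0.153)^5 = 130.8641

€130.86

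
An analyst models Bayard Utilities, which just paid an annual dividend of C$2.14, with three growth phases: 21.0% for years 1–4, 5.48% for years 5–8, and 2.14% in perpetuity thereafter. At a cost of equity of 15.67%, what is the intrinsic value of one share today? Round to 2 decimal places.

Three-stage DDM. Project D₁…D_8; terminal Gordon value at t=8 with g = 0.0214; discount at r = 0.1567.
D_1 = 2.5894
D_2 = 3.1332
D_3 = 3.7911
D_4 = 4.5873
D_5 = 4.8387
D_6 = 5.1038
D_7 = 5.3835
D_8 = 5.6785
TV_8 = 5.8000/(0.1567−0.0214) = 42.8681
P₀ = Σ Dₜ/(1+r)ᵗ + TV_8/(1+r)^8 = 31.1529

C$31.15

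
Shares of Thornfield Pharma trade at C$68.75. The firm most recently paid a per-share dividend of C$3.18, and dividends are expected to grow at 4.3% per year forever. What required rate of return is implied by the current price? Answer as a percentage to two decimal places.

Rearranging the constant-growth DDM: r = D₁/P₀ + g.
D₁ = 3.18 × (1 + 0.043) = 3.3167.
r = 3.3167 / 68.75 + 0.043 = 0.04824 + 0.043 = 0.09124

9.12%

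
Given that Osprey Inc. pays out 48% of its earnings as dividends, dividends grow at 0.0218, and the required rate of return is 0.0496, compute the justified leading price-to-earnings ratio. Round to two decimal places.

Justified leading P/E = b/(r−g) = 0.48/(0.0496−0.0218) = 17.2662

17.27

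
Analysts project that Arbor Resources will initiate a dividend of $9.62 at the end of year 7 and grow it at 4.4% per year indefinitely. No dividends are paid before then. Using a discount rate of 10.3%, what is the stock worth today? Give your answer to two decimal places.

$90.55

Deferred-dividend DDM. At t=6 the remaining stream is a growing perpetuity with first payment D_7 = 9.62.
V_6 = D_7/(r−g) = 9.62/(0.103−0.044) = 163.0508
P₀ = V_6/(1+r)^6 = 163.0508/(1+0.103)^6 = 90.5461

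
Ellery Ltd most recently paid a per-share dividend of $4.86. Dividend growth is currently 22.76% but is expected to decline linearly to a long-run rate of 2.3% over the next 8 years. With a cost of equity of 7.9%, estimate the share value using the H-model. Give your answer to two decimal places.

$159.81

H-model: P₀ = D₀[(1+g_L) + H(g_S−g_L)]/(r−g_L), with H = 8/2 = 4.
P₀ = 4.86 × [(1+0.023) + 4×(0.2276−0.023)] / (0.079−0.023)
   = 4.86 × 1.8414 / 0.056 = 159.8072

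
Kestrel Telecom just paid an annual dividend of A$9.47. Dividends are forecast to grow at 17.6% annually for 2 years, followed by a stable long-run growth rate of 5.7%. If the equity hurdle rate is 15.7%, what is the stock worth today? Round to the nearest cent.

A$122.82

Two-stage DDM. Project D₁…D_2 at 0.176, terminal growth 0.057, discount at r = 0.157.
D_1 = 11.1367
D_2 = 13.0968
Terminal value at t=2: TV = D_3/(r−g) = 13.8433/(0.157−0.057) = 138.4330
P₀ = 11.1367/(1+0.157)^1 + 13.0968/(1+0.157)^2 + 138.4330/(1+0.157)^2 = 122.8216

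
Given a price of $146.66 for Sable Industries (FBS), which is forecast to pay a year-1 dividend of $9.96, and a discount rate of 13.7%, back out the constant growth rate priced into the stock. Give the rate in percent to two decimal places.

6.91%

From P₀ = D₁/(r − g), the implied growth is g = r − D₁/P₀.
g = 0.137 − 9.96/146.66 = 0.137 − 0.06791 = 0.06909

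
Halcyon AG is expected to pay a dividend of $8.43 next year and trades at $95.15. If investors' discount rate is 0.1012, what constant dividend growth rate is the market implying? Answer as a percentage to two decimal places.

1.26%

From P₀ = D₁/(r − g), the implied growth is g = r − D₁/P₀.
g = 0.1012 − 8.43/95.15 = 0.1012 − 0.08860 = 0.01260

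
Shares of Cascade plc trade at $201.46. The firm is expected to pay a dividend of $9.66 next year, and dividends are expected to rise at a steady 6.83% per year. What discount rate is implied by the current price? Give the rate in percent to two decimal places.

11.62%

Rearranging the constant-growth DDM: r = D₁/P₀ + g.
r = 9.6600 / 201.46 + 0.0683 = 0.04795 + 0.0683 = 0.11625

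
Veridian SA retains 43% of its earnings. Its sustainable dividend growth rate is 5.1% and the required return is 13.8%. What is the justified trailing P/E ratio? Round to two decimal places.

6.89

Payout ratio b = 1 − 0.43 = 0.57.
Justified trailing P/E = b(1+g)/(r−g) = 0.57×(1+0.051)/(0.138−0.051) = 6.8859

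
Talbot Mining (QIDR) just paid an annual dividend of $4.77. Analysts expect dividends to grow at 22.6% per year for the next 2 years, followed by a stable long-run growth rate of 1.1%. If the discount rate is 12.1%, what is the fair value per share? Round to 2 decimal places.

Two-stage DDM. Project D₁…D_2 at 0.226, terminal growth 0.011, discount at r = 0.121.
D_1 = 5.8480
D_2 = 7.1697
Terminal value at t=2: TV = D_3/(r−g) = 7.2485/(0.121−0.011) = 65.8958
P₀ = 5.8480/(1+0.121)^1 + 7.1697/(1+0.121)^2 + 65.8958/(1+0.121)^2 = 63.3603

$63.36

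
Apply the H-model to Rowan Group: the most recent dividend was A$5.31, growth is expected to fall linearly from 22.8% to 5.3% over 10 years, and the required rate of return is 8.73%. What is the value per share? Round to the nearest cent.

A$298.47

H-model: P₀ = D₀[(1+g_L) + H(g_S−g_L)]/(r−g_L), with H = 10/2 = 5.
P₀ = 5.31 × [(1+0.053) + 5×(0.228−0.053)] / (0.0873−0.053)
   = 5.31 × 1.9280 / 0.0343 = 298.4746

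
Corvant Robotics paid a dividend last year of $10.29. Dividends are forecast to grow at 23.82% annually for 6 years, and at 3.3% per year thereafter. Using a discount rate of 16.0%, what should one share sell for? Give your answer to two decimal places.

Two-stage DDM. Project D₁…D_6 at 0.2382, terminal growth 0.033, discount at r = 0.16.
D_1 = 12.7411
D_2 = 15.7760
D_3 = 19.5338
D_4 = 24.1868
D_5 = 29.9481
D_6 = 37.0817
Terminal value at t=6: TV = D_7/(r−g) = 38.3054/(0.16−0.033) = 301.6177
P₀ = 12.7411/(1+0.16)^1 + 15.7760/(1+0.16)^2 + 19.5338/(1+0.16)^3 + 24.1868/(1+0.16)^4 + 29.9481/(1+0.16)^5 + 37.0817/(1+0.16)^6 + 301.6177/(1+0.16)^6 = 201.8557

$201.86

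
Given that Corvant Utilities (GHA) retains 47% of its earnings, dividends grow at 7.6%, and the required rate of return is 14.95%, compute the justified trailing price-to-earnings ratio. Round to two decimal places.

7.76

Payout ratio b = 1 − 0.47 = 0.53.
Justified trailing P/E = b(1+g)/(r−g) = 0.53×(1+0.076)/(0.1495−0.076) = 7.7589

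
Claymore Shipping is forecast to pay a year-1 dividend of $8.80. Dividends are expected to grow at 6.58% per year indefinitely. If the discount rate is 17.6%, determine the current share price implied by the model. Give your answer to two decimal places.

$79.85

Gordon growth model: P₀ = D₁/(r − g), with D₁ = 8.80 given directly.
P₀ = 8.8000 / (0.176 − 0.0658) = 8.8000 / 0.1102 = 79.8548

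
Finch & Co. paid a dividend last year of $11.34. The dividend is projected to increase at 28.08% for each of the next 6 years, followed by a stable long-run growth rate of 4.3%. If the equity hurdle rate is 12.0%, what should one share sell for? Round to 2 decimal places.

Two-stage DDM. Project D₁…D_6 at 0.2808, terminal growth 0.043, discount at r = 0.12.
D_1 = 14.5243
D_2 = 18.6027
D_3 = 23.8263
D_4 = 30.5168
D_5 = 39.0859
D_6 = 50.0612
Terminal value at t=6: TV = D_7/(r−g) = 52.2138/(0.12−0.043) = 678.1013
P₀ = 14.5243/(1+0.12)^1 + 18.6027/(1+0.12)^2 + 23.8263/(1+0.12)^3 + 30.5168/(1+0.12)^4 + 39.0859/(1+0.12)^5 + 50.0612/(1+0.12)^6 + 678.1013/(1+0.12)^6 = 455.2392

$455.24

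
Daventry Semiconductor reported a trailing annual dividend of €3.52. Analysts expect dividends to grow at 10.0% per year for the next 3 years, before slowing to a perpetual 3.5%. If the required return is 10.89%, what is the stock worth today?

Two-stage DDM. Project D₁…D_3 at 0.1, terminal growth 0.035, discount at r = 0.1089.
D_1 = 3.8720
D_2 = 4.2592
D_3 = 4.6851
Terminal value at t=3: TV = D_4/(r−g) = 4.8491/(0.1089−0.035) = 65.6170
P₀ = 3.8720/(1+0.1089)^1 + 4.2592/(1+0.1089)^2 + 4.6851/(1+0.1089)^3 + 65.6170/(1+0.1089)^3 = 58.5129

€58.51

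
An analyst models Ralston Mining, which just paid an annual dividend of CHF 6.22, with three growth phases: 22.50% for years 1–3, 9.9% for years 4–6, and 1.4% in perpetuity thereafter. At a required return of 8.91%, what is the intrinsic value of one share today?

CHF 173.55

Three-stage DDM. Project D₁…D_6; terminal Gordon value at t=6 with g = 0.014; discount at r = 0.0891.
D_1 = 7.6195
D_2 = 9.3339
D_3 = 11.4340
D_4 = 12.5660
D_5 = 13.8100
D_6 = 15.1772
TV_6 = 15.3897/(0.0891−0.014) = 204.9225
P₀ = Σ Dₜ/(1+r)ᵗ + TV_6/(1+r)^6 = 173.5509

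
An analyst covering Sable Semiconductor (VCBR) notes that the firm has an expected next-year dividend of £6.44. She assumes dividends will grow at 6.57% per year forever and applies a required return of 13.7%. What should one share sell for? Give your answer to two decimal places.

Gordon growth model: P₀ = D₁/(r − g), with D₁ = 6.44 given directly.
P₀ = 6.4400 / (0.137 − 0.0657) = 6.4400 / 0.0713 = 90.3226

£90.32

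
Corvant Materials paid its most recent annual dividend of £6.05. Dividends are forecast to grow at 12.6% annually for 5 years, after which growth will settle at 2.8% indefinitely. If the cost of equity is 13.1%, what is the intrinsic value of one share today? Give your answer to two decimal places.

Two-stage DDM. Project D₁…D_5 at 0.126, terminal growth 0.028, discount at r = 0.131.
D_1 = 6.8123
D_2 = 7.6706
D_3 = 8.6372
D_4 = 9.7254
D_5 = 10.9508
Terminal value at t=5: TV = D_6/(r−g) = 11.2575/(0.131−0.028) = 109.2957
P₀ = 6.8123/(1+0.131)^1 + 7.6706/(1+0.131)^2 + 8.6372/(1+0.131)^3 + 9.7254/(1+0.131)^4 + 10.9508/(1+0.131)^5 + 109.2957/(1+0.131)^5 = 88.9107

£88.91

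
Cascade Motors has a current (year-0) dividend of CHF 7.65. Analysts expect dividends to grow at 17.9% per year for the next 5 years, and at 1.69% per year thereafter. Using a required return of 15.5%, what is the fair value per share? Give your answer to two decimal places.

Two-stage DDM. Project D₁…D_5 at 0.179, terminal growth 0.0169, discount at r = 0.155.
D_1 = 9.0194
D_2 = 10.6338
D_3 = 12.5373
D_4 = 14.7814
D_5 = 17.4273
Terminal value at t=5: TV = D_6/(r−g) = 17.7218/(0.155−0.0169) = 128.3261
P₀ = 9.0194/(1+0.155)^1 + 10.6338/(1+0.155)^2 + 12.5373/(1+0.155)^3 + 14.7814/(1+0.155)^4 + 17.4273/(1+0.155)^5 + 128.3261/(1+0.155)^5 = 103.1332

CHF 103.13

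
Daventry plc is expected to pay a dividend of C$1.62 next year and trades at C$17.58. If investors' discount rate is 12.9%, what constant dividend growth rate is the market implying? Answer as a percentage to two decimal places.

3.68%

From P₀ = D₁/(r − g), the implied growth is g = r − D₁/P₀.
g = 0.129 − 1.62/17.58 = 0.129 − 0.09215 = 0.03685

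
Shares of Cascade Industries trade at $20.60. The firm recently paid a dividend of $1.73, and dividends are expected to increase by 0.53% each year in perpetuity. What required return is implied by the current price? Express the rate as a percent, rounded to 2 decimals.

Rearranging the constant-growth DDM: r = D₁/P₀ + g.
D₁ = 1.73 × (1 + 0.0053) = 1.7392.
r = 1.7392 / 20.60 + 0.0053 = 0.08443 + 0.0053 = 0.08973

8.97%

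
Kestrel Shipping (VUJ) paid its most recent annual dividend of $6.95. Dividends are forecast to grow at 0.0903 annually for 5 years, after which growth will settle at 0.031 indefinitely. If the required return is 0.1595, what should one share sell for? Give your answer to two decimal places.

$70.00

Two-stage DDM. Project D₁…D_5 at 0.0903, terminal growth 0.031, discount at r = 0.1595.
D_1 = 7.5776
D_2 = 8.2618
D_3 = 9.0079
D_4 = 9.8213
D_5 = 10.7082
Terminal value at t=5: TV = D_6/(r−g) = 11.0401/(0.1595−0.031) = 85.9153
P₀ = 7.5776/(1+0.1595)^1 + 8.2618/(1+0.1595)^2 + 9.0079/(1+0.1595)^3 + 9.8213/(1+0.1595)^4 + 10.7082/(1+0.1595)^5 + 85.9153/(1+0.1595)^5 = 69.9954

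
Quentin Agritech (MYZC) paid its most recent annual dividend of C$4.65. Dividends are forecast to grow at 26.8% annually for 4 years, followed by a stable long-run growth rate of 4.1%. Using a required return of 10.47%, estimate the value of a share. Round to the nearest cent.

Two-stage DDM. Project D₁…D_4 at 0.268, terminal growth 0.041, discount at r = 0.1047.
D_1 = 5.8962
D_2 = 7.4764
D_3 = 9.4801
D_4 = 12.0207
Terminal value at t=4: TV = D_5/(r−g) = 12.5136/(0.1047−0.041) = 196.4451
P₀ = 5.8962/(1+0.1047)^1 + 7.4764/(1+0.1047)^2 + 9.4801/(1+0.1047)^3 + 12.0207/(1+0.1047)^4 + 196.4451/(1+0.1047)^4 = 158.4730

C$158.47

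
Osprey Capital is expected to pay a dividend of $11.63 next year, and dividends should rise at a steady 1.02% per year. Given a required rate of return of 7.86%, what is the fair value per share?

Gordon growth model: P₀ = D₁/(r − g), with D₁ = 11.63 given directly.
P₀ = 11.6300 / (0.0786 − 0.0102) = 11.6300 / 0.0684 = 170.0292

$170.03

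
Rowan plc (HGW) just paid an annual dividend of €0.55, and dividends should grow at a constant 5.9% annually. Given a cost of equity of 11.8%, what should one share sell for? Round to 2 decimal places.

€9.87

Gordon growth model: P₀ = D₁/(r − g). D₁ = 0.55 × (1 + 0.059) = 0.5825.
P₀ = 0.5825 / (0.118 − 0.059) = 0.5825 / 0.059 = 9.8720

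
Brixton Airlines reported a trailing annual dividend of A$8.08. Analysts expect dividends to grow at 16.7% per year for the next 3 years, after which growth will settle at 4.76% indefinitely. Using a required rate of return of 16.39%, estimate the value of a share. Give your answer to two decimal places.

Two-stage DDM. Project D₁…D_3 at 0.167, terminal growth 0.0476, discount at r = 0.1639.
D_1 = 9.4294
D_2 = 11.0041
D_3 = 12.8417
Terminal value at t=3: TV = D_4/(r−g) = 13.4530/(0.1639−0.0476) = 115.6751
P₀ = 9.4294/(1+0.1639)^1 + 11.0041/(1+0.1639)^2 + 12.8417/(1+0.1639)^3 + 115.6751/(1+0.1639)^3 = 97.7350

A$97.73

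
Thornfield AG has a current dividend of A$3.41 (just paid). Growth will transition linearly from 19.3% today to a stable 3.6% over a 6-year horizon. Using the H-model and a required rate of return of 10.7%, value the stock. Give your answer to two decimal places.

H-model: P₀ = D₀[(1+g_L) + H(g_S−g_L)]/(r−g_L), with H = 6/2 = 3.
P₀ = 3.41 × [(1+0.036) + 3×(0.193−0.036)] / (0.107−0.036)
   = 3.41 × 1.5070 / 0.071 = 72.3785

A$72.38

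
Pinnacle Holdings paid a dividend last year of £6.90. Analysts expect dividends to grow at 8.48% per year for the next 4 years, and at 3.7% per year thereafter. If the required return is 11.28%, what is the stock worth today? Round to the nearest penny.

£111.16

Two-stage DDM. Project D₁…D_4 at 0.0848, terminal growth 0.037, discount at r = 0.1128.
D_1 = 7.4851
D_2 = 8.1199
D_3 = 8.8084
D_4 = 9.5554
Terminal value at t=4: TV = D_5/(r−g) = 9.9089/(0.1128−0.037) = 130.7246
P₀ = 7.4851/(1+0.1128)^1 + 8.1199/(1+0.1128)^2 + 8.8084/(1+0.1128)^3 + 9.5554/(1+0.1128)^4 + 130.7246/(1+0.1128)^4 = 111.1559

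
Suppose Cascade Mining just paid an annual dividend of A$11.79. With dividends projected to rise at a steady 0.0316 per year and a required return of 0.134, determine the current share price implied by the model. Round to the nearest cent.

Gordon growth model: P₀ = D₁/(r − g). D₁ = 11.79 × (1 + 0.0316) = 12.1626.
P₀ = 12.1626 / (0.134 − 0.0316) = 12.1626 / 0.1024 = 118.7750

A$118.78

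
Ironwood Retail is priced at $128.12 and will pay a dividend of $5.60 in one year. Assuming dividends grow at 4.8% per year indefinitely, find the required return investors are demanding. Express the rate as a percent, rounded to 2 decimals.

Rearranging the constant-growth DDM: r = D₁/P₀ + g.
r = 5.6000 / 128.12 + 0.048 = 0.04371 + 0.048 = 0.09171

9.17%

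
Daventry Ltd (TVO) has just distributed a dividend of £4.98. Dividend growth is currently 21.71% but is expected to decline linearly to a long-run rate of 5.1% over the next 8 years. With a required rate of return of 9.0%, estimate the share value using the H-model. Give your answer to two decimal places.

£219.04

H-model: P₀ = D₀[(1+g_L) + H(g_S−g_L)]/(r−g_L), with H = 8/2 = 4.
P₀ = 4.98 × [(1+0.051) + 4×(0.2171−0.051)] / (0.09−0.051)
   = 4.98 × 1.7154 / 0.039 = 219.0434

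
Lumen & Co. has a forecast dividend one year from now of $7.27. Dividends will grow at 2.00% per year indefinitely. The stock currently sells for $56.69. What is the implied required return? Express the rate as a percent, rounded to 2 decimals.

Rearranging the constant-growth DDM: r = D₁/P₀ + g.
r = 7.2700 / 56.69 + 0.02 = 0.12824 + 0.02 = 0.14824

14.82%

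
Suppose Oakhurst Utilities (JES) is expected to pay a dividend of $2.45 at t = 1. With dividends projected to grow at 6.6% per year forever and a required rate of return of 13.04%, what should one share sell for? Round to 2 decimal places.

$38.04

Gordon growth model: P₀ = D₁/(r − g), with D₁ = 2.45 given directly.
P₀ = 2.4500 / (0.1304 − 0.066) = 2.4500 / 0.0644 = 38.0435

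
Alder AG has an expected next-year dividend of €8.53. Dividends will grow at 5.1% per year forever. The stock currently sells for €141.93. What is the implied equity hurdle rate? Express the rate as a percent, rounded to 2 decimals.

Rearranging the constant-growth DDM: r = D₁/P₀ + g.
r = 8.5300 / 141.93 + 0.051 = 0.06010 + 0.051 = 0.11110

11.11%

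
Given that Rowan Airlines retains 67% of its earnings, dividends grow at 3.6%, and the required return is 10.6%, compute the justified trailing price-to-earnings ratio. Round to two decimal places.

4.88

Payout ratio b = 1 − 0.67 = 0.33.
Justified trailing P/E = b(1+g)/(r−g) = 0.33×(1+0.036)/(0.106−0.036) = 4.8840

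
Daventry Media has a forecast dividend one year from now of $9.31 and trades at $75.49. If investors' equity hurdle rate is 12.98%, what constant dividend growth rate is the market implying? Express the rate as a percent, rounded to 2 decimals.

0.65%

From P₀ = D₁/(r − g), the implied growth is g = r − D₁/P₀.
g = 0.1298 − 9.31/75.49 = 0.1298 − 0.12333 = 0.00647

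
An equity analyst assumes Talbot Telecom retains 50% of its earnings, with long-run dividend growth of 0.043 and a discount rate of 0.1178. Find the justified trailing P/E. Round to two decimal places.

6.97

Payout ratio b = 1 − 0.50 = 0.50.
Justified trailing P/E = b(1+g)/(r−g) = 0.50×(1+0.043)/(0.1178−0.043) = 6.9719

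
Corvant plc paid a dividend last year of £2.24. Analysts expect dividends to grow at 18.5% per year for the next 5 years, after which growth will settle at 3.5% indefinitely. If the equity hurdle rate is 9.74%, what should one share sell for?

Two-stage DDM. Project D₁…D_5 at 0.185, terminal growth 0.035, discount at r = 0.0974.
D_1 = 2.6544
D_2 = 3.1455
D_3 = 3.7274
D_4 = 4.4169
D_5 = 5.2341
Terminal value at t=5: TV = D_6/(r−g) = 5.4173/(0.0974−0.035) = 86.8152
P₀ = 2.6544/(1+0.0974)^1 + 3.1455/(1+0.0974)^2 + 3.7274/(1+0.0974)^3 + 4.4169/(1+0.0974)^4 + 5.2341/(1+0.0974)^5 + 86.8152/(1+0.0974)^5 = 68.7322

£68.73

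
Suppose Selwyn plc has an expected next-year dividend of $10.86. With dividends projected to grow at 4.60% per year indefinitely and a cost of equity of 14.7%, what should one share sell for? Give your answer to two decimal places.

Gordon growth model: P₀ = D₁/(r − g), with D₁ = 10.86 given directly.
P₀ = 10.8600 / (0.147 − 0.046) = 10.8600 / 0.101 = 107.5248

$107.52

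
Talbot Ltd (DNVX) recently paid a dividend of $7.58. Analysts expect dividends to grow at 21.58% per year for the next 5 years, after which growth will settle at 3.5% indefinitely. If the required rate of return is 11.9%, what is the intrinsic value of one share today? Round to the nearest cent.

$190.36

Two-stage DDM. Project D₁…D_5 at 0.2158, terminal growth 0.035, discount at r = 0.119.
D_1 = 9.2158
D_2 = 11.2045
D_3 = 13.6225
D_4 = 16.5622
D_5 = 20.1363
Terminal value at t=5: TV = D_6/(r−g) = 20.8411/(0.119−0.035) = 248.1081
P₀ = 9.2158/(1+0.119)^1 + 11.2045/(1+0.119)^2 + 13.6225/(1+0.119)^3 + 16.5622/(1+0.119)^4 + 20.1363/(1+0.119)^5 + 248.1081/(1+0.119)^5 = 190.3597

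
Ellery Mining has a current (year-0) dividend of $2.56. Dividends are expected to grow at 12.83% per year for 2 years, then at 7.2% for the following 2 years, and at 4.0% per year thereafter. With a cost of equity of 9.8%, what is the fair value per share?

$56.75

Three-stage DDM. Project D₁…D_4; terminal Gordon value at t=4 with g = 0.04; discount at r = 0.098.
D_1 = 2.8884
D_2 = 3.2590
D_3 = 3.4937
D_4 = 3.7452
TV_4 = 3.8950/(0.098−0.04) = 67.1559
P₀ = Σ Dₜ/(1+r)ᵗ + TV_4/(1+r)^4 = 56.7533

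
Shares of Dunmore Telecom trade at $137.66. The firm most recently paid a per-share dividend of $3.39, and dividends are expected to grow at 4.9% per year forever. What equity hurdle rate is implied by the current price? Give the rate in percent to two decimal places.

Rearranging the constant-growth DDM: r = D₁/P₀ + g.
D₁ = 3.39 × (1 + 0.049) = 3.5561.
r = 3.5561 / 137.66 + 0.049 = 0.02583 + 0.049 = 0.07483

7.48%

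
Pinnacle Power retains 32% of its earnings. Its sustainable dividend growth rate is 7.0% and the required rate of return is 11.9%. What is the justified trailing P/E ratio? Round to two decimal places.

Payout ratio b = 1 − 0.32 = 0.68.
Justified trailing P/E = b(1+g)/(r−g) = 0.68×(1+0.07)/(0.119−0.07) = 14.8490

14.85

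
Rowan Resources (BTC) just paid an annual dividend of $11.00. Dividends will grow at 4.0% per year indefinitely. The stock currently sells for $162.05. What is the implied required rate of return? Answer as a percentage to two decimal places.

Rearranging the constant-growth DDM: r = D₁/P₀ + g.
D₁ = 11.00 × (1 + 0.04) = 11.4400.
r = 11.4400 / 162.05 + 0.04 = 0.07060 + 0.04 = 0.11060

11.06%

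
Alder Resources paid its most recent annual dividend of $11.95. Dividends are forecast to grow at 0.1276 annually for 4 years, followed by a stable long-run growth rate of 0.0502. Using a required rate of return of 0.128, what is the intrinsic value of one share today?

Two-stage DDM. Project D₁…D_4 at 0.1276, terminal growth 0.0502, discount at r = 0.128.
D_1 = 13.4748
D_2 = 15.1942
D_3 = 17.1330
D_4 = 19.3192
Terminal value at t=4: TV = D_5/(r−g) = 20.2890/(0.128−0.0502) = 260.7838
P₀ = 13.4748/(1+0.128)^1 + 15.1942/(1+0.128)^2 + 17.1330/(1+0.128)^3 + 19.3192/(1+0.128)^4 + 260.7838/(1+0.128)^4 = 208.8386

$208.84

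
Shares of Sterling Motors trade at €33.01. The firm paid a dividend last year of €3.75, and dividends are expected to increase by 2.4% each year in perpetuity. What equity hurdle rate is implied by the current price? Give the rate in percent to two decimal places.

14.03%

Rearranging the constant-growth DDM: r = D₁/P₀ + g.
D₁ = 3.75 × (1 + 0.024) = 3.8400.
r = 3.8400 / 33.01 + 0.024 = 0.11633 + 0.024 = 0.14033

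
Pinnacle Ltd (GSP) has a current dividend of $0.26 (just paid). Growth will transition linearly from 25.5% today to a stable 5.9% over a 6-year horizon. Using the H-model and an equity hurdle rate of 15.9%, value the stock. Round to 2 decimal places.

$4.28

H-model: P₀ = D₀[(1+g_L) + H(g_S−g_L)]/(r−g_L), with H = 6/2 = 3.
P₀ = 0.26 × [(1+0.059) + 3×(0.255−0.059)] / (0.159−0.059)
   = 0.26 × 1.6470 / 0.1 = 4.2822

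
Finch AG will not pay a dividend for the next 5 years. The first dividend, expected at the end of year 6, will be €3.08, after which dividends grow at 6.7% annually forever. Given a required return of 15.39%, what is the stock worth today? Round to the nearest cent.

€17.33

Deferred-dividend DDM. At t=5 the remaining stream is a growing perpetuity with first payment D_6 = 3.08.
V_5 = D_6/(r−g) = 3.08/(0.1539−0.067) = 35.4430
P₀ = V_5/(1+r)^5 = 35.4430/(1+0.1539)^5 = 17.3257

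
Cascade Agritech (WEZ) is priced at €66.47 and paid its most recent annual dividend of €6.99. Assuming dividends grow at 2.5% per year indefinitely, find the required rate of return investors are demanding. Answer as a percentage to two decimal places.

Rearranging the constant-growth DDM: r = D₁/P₀ + g.
D₁ = 6.99 × (1 + 0.025) = 7.1647.
r = 7.1647 / 66.47 + 0.025 = 0.10779 + 0.025 = 0.13279

13.28%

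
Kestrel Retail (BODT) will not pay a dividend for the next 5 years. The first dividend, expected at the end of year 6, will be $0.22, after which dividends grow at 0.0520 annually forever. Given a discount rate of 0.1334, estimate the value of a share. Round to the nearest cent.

Deferred-dividend DDM. At t=5 the remaining stream is a growing perpetuity with first payment D_6 = 0.22.
V_5 = D_6/(r−g) = 0.22/(0.1334−0.052) = 2.7027
P₀ = V_5/(1+r)^5 = 2.7027/(1+0.1334)^5 = 1.4450

$1.45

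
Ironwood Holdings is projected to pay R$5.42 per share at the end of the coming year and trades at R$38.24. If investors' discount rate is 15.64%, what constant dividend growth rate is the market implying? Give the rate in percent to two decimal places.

From P₀ = D₁/(r − g), the implied growth is g = r − D₁/P₀.
g = 0.1564 − 5.42/38.24 = 0.1564 − 0.14174 = 0.01466

1.47%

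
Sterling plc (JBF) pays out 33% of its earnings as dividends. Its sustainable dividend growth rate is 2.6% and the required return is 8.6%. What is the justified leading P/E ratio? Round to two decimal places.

5.50

Justified leading P/E = b/(r−g) = 0.33/(0.086−0.026) = 5.5000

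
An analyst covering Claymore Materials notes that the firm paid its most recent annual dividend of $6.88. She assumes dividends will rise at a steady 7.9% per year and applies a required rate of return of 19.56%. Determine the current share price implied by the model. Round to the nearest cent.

$63.67

Gordon growth model: P₀ = D₁/(r − g). D₁ = 6.88 × (1 + 0.079) = 7.4235.
P₀ = 7.4235 / (0.1956 − 0.079) = 7.4235 / 0.1166 = 63.6666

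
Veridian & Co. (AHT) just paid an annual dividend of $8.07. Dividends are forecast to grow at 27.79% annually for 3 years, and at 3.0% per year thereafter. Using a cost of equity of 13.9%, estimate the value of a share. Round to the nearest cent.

$138.31

Two-stage DDM. Project D₁…D_3 at 0.2779, terminal growth 0.03, discount at r = 0.139.
D_1 = 10.3127
D_2 = 13.1785
D_3 = 16.8409
Terminal value at t=3: TV = D_4/(r−g) = 17.3461/(0.139−0.03) = 159.1384
P₀ = 10.3127/(1+0.139)^1 + 13.1785/(1+0.139)^2 + 16.8409/(1+0.139)^3 + 159.1384/(1+0.139)^3 = 138.3065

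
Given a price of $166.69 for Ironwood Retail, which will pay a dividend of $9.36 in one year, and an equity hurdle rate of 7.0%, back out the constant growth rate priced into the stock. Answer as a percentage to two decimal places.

From P₀ = D₁/(r − g), the implied growth is g = r − D₁/P₀.
g = 0.07 − 9.36/166.69 = 0.07 − 0.05615 = 0.01385

1.38%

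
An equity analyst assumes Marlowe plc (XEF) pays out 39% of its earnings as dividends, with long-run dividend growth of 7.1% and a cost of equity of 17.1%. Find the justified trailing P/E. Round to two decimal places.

4.18

Justified trailing P/E = b(1+g)/(r−g) = 0.39×(1+0.071)/(0.171−0.071) = 4.1769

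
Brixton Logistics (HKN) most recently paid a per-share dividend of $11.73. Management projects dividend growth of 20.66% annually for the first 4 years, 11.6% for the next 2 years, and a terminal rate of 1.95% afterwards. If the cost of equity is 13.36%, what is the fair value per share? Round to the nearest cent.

$214.77

Three-stage DDM. Project D₁…D_6; terminal Gordon value at t=6 with g = 0.0195; discount at r = 0.1336.
D_1 = 14.1534
D_2 = 17.0775
D_3 = 20.6057
D_4 = 24.8629
D_5 = 27.7470
D_6 = 30.9656
TV_6 = 31.5694/(0.1336−0.0195) = 276.6822
P₀ = Σ Dₜ/(1+r)ᵗ + TV_6/(1+r)^6 = 214.7739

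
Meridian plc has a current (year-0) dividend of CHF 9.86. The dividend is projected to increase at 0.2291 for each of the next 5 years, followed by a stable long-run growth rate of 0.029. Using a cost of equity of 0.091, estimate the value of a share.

Two-stage DDM. Project D₁…D_5 at 0.2291, terminal growth 0.029, discount at r = 0.091.
D_1 = 12.1189
D_2 = 14.8954
D_3 = 18.3079
D_4 = 22.5022
D_5 = 27.6575
Terminal value at t=5: TV = D_6/(r−g) = 28.4596/(0.091−0.029) = 459.0254
P₀ = 12.1189/(1+0.091)^1 + 14.8954/(1+0.091)^2 + 18.3079/(1+0.091)^3 + 22.5022/(1+0.091)^4 + 27.6575/(1+0.091)^5 + 459.0254/(1+0.091)^5 = 368.4668

CHF 368.47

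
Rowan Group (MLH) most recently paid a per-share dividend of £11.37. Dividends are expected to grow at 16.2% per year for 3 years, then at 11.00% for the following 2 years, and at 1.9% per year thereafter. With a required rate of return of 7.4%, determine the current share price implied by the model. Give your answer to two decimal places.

£355.26

Three-stage DDM. Project D₁…D_5; terminal Gordon value at t=5 with g = 0.019; discount at r = 0.074.
D_1 = 13.2119
D_2 = 15.3523
D_3 = 17.8393
D_4 = 19.8017
D_5 = 21.9799
TV_5 = 22.3975/(0.074−0.019) = 407.2268
P₀ = Σ Dₜ/(1+r)ᵗ + TV_5/(1+r)^5 = 355.2561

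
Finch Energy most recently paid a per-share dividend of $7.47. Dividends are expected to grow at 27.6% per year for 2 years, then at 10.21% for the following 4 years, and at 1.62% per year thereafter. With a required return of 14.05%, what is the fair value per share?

Three-stage DDM. Project D₁…D_6; terminal Gordon value at t=6 with g = 0.0162; discount at r = 0.1405.
D_1 = 9.5317
D_2 = 12.1625
D_3 = 13.4043
D_4 = 14.7728
D_5 = 16.2811
D_6 = 17.9435
TV_6 = 18.2341/(0.1405−0.0162) = 146.6946
P₀ = Σ Dₜ/(1+r)ᵗ + TV_6/(1+r)^6 = 118.7221

$118.72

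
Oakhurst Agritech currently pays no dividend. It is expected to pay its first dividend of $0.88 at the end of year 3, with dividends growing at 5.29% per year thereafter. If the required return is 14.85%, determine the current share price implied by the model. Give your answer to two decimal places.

Deferred-dividend DDM. At t=2 the remaining stream is a growing perpetuity with first payment D_3 = 0.88.
V_2 = D_3/(r−g) = 0.88/(0.1485−0.0529) = 9.2050
P₀ = V_2/(1+r)^2 = 9.2050/(1+0.1485)^2 = 6.9785

$6.98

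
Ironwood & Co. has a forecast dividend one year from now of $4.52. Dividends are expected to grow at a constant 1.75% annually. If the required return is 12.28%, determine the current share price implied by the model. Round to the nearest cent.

$42.92

Gordon growth model: P₀ = D₁/(r − g), with D₁ = 4.52 given directly.
P₀ = 4.5200 / (0.1228 − 0.0175) = 4.5200 / 0.1053 = 42.9250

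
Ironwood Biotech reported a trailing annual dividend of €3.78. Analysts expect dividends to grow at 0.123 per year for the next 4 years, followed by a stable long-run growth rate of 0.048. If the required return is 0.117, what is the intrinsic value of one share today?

Two-stage DDM. Project D₁…D_4 at 0.123, terminal growth 0.048, discount at r = 0.117.
D_1 = 4.2449
D_2 = 4.7671
D_3 = 5.3534
D_4 = 6.0119
Terminal value at t=4: TV = D_5/(r−g) = 6.3005/(0.117−0.048) = 91.3110
P₀ = 4.2449/(1+0.117)^1 + 4.7671/(1+0.117)^2 + 5.3534/(1+0.117)^3 + 6.0119/(1+0.117)^4 + 91.3110/(1+0.117)^4 = 73.9799

€73.98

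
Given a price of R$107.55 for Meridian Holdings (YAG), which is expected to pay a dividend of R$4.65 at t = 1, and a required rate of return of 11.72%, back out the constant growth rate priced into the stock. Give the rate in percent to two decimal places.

From P₀ = D₁/(r − g), the implied growth is g = r − D₁/P₀.
g = 0.1172 − 4.65/107.55 = 0.1172 − 0.04324 = 0.07396

7.40%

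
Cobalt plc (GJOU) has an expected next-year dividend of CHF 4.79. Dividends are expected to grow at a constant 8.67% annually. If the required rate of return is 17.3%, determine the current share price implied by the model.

Gordon growth model: P₀ = D₁/(r − g), with D₁ = 4.79 given directly.
P₀ = 4.7900 / (0.173 − 0.0867) = 4.7900 / 0.0863 = 55.5041

CHF 55.50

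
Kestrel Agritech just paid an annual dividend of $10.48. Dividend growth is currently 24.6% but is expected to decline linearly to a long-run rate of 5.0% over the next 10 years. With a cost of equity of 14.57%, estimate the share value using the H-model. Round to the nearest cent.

$222.30

H-model: P₀ = D₀[(1+g_L) + H(g_S−g_L)]/(r−g_L), with H = 10/2 = 5.
P₀ = 10.48 × [(1+0.05) + 5×(0.246−0.05)] / (0.1457−0.05)
   = 10.48 × 2.0300 / 0.0957 = 222.3030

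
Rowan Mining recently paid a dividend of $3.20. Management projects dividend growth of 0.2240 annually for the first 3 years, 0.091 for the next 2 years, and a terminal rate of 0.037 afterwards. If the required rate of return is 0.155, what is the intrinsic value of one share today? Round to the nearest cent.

Three-stage DDM. Project D₁…D_5; terminal Gordon value at t=5 with g = 0.037; discount at r = 0.155.
D_1 = 3.9168
D_2 = 4.7942
D_3 = 5.8681
D_4 = 6.4020
D_5 = 6.9846
TV_5 = 7.2431/(0.155−0.037) = 61.3819
P₀ = Σ Dₜ/(1+r)ᵗ + TV_5/(1+r)^5 = 47.6517

$47.65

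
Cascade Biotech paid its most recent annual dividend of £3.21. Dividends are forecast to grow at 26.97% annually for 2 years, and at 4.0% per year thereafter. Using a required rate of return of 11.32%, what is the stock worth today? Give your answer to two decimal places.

£67.17

Two-stage DDM. Project D₁…D_2 at 0.2697, terminal growth 0.04, discount at r = 0.1132.
D_1 = 4.0757
D_2 = 5.1750
Terminal value at t=2: TV = D_3/(r−g) = 5.3820/(0.1132−0.04) = 73.5241
P₀ = 4.0757/(1+0.1132)^1 + 5.1750/(1+0.1132)^2 + 73.5241/(1+0.1132)^2 = 67.1685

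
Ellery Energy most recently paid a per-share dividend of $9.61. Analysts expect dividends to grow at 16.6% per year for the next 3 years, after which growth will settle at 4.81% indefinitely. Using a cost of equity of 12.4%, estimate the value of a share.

Two-stage DDM. Project D₁…D_3 at 0.166, terminal growth 0.0481, discount at r = 0.124.
D_1 = 11.2053
D_2 = 13.0653
D_3 = 15.2342
Terminal value at t=3: TV = D_4/(r−g) = 15.9669/(0.124−0.0481) = 210.3681
P₀ = 11.2053/(1+0.124)^1 + 13.0653/(1+0.124)^2 + 15.2342/(1+0.124)^3 + 210.3681/(1+0.124)^3 = 179.1817

$179.18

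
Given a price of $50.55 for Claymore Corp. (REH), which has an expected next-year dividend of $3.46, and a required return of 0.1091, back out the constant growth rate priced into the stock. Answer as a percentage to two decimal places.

4.07%

From P₀ = D₁/(r − g), the implied growth is g = r − D₁/P₀.
g = 0.1091 − 3.46/50.55 = 0.1091 − 0.06845 = 0.04065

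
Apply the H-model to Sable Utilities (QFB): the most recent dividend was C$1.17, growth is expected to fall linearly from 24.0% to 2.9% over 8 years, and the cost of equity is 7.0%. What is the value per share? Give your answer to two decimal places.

C$53.45

H-model: P₀ = D₀[(1+g_L) + H(g_S−g_L)]/(r−g_L), with H = 8/2 = 4.
P₀ = 1.17 × [(1+0.029) + 4×(0.24−0.029)] / (0.07−0.029)
   = 1.17 × 1.8730 / 0.041 = 53.4490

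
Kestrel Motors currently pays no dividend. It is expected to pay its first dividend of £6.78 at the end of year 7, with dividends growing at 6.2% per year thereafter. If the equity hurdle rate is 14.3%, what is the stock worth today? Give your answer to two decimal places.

Deferred-dividend DDM. At t=6 the remaining stream is a growing perpetuity with first payment D_7 = 6.78.
V_6 = D_7/(r−g) = 6.78/(0.143−0.062) = 83.7037
P₀ = V_6/(1+r)^6 = 83.7037/(1+0.143)^6 = 37.5377

£37.54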